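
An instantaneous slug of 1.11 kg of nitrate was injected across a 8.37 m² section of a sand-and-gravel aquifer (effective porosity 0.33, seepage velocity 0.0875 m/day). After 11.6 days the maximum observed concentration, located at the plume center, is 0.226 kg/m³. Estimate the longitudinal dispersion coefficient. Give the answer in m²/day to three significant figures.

0.0217 m²/day

At the plume center C_max = M/(n_e·A·√(4πDt)), so D = M²/(4πt·(n_e·A·C_max)²).
n_e·A·C_max = 0.33 × 8.37 × 0.226 = 0.6242 kg/m.
D = 1.11²/(4π × 11.6 × 0.6242²) = 0.0217 m²/day.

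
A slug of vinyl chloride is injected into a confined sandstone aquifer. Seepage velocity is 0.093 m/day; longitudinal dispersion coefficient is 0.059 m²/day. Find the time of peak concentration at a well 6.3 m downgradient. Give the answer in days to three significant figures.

For the 1D instantaneous-source solution, setting ∂C/∂t = 0 at fixed x gives v²t² + 2Dt − x² = 0, so t = (√(D² + v²x²) − D)/v².
√(D² + v²x²) = √(0.059² + 0.093² × 6.3²) = 0.5889; v² = 0.008649.
t = (0.5889 − 0.059)/0.008649 = 61.3 days (vs. the pure-advection estimate x/v = 67.7 d).

61.3 days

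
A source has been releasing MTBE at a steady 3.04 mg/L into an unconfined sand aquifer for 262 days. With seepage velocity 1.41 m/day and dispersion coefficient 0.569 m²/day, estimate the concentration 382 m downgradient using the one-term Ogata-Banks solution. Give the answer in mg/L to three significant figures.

For a continuous step input, C/C₀ ≈ ½·erfc((x−vt)/(2√(Dt))).
vt = 1.41 × 262 = 369.42 m and 2√(Dt) = 2√(0.569 × 262) = 24.42 m.
Argument (x−vt)/(2√(Dt)) = (382 − 369.42)/24.42 = 0.5152; ½·erfc(0.5152) = 0.2331.
C = 3.04 × 0.2331 = 0.709 mg/L.

0.709 mg/L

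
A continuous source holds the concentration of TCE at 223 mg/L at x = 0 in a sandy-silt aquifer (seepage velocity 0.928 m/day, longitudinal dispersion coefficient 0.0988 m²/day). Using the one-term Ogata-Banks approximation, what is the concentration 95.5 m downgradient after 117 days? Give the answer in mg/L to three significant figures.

222 mg/L

For a continuous step input, C/C₀ ≈ ½·erfc((x−vt)/(2√(Dt))).
vt = 0.928 × 117 = 108.576 m and 2√(Dt) = 2√(0.0988 × 117) = 6.800 m.
Argument (x−vt)/(2√(Dt)) = (95.5 − 108.576)/6.800 = -1.923; ½·erfc(-1.923) = 0.9967.
C = 223 × 0.9967 = 222 mg/L.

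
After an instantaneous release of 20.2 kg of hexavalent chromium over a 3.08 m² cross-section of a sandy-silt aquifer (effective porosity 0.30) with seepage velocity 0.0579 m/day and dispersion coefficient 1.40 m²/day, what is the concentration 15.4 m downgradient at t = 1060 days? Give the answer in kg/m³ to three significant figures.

For an instantaneous plane source, C(x,t) = M/(n_e·A·√(4πDt)) · exp(−(x−vt)²/(4Dt)), with n_e·A the pore (flow) area.
Plume center vt = 0.0579 × 1060 = 61.374 m, so the well at 15.4 m is 45.974 m upgradient of the peak.
√(4πDt) = 136.6 m, giving peak height M/(n_e·A·√(4πDt)) = 20.2/(0.30 × 3.08 × 136.6) = 0.1600 kg/m³.
(x−vt)²/(4Dt) = (-45.974)²/(4 × 1.40 × 1060) = 0.3561; exp(−0.3561) = 0.7004.
C = 0.1600 × 0.7004 = 0.112 kg/m³.

0.112 kg/m³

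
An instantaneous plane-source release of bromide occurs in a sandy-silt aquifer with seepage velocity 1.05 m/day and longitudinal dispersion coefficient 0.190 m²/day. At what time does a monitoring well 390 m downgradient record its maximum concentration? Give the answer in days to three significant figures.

For the 1D instantaneous-source solution, setting ∂C/∂t = 0 at fixed x gives v²t² + 2Dt − x² = 0, so t = (√(D² + v²x²) − D)/v².
√(D² + v²x²) = √(0.190² + 1.05² × 390²) = 409.5; v² = 1.1025.
t = (409.5 − 0.190)/1.1025 = 371 days (vs. the pure-advection estimate x/v = 371 d).

371 days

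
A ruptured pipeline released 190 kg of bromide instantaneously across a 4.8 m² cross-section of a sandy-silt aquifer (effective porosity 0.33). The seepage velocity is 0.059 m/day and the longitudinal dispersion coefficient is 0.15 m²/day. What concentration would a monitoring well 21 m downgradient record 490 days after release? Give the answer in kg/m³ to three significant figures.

3.19 kg/m³

For an instantaneous plane source, C(x,t) = M/(n_e·A·√(4πDt)) · exp(−(x−vt)²/(4Dt)), with n_e·A the pore (flow) area.
Plume center vt = 0.059 × 490 = 28.91 m, so the well at 21 m is 7.91 m upgradient of the peak.
√(4πDt) = 30.39 m, giving peak height M/(n_e·A·√(4πDt)) = 190/(0.33 × 4.8 × 30.39) = 3.947 kg/m³.
(x−vt)²/(4Dt) = (-7.91)²/(4 × 0.15 × 490) = 0.2128; exp(−0.2128) = 0.8083.
C = 3.947 × 0.8083 = 3.19 kg/m³.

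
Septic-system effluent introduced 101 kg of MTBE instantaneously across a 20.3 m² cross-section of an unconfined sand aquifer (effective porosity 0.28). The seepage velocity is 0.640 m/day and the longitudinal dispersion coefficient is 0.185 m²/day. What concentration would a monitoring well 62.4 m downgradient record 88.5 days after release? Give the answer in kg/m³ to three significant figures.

For an instantaneous plane source, C(x,t) = M/(n_e·A·√(4πDt)) · exp(−(x−vt)²/(4Dt)), with n_e·A the pore (flow) area.
Plume center vt = 0.640 × 88.5 = 56.64 m, so the well at 62.4 m is 5.76 m downgradient of the peak.
√(4πDt) = 14.34 m, giving peak height M/(n_e·A·√(4πDt)) = 101/(0.28 × 20.3 × 14.34) = 1.239 kg/m³.
(x−vt)²/(4Dt) = (5.76)²/(4 × 0.185 × 88.5) = 0.5066; exp(−0.5066) = 0.6025.
C = 1.239 × 0.6025 = 0.746 kg/m³.

0.746 kg/m³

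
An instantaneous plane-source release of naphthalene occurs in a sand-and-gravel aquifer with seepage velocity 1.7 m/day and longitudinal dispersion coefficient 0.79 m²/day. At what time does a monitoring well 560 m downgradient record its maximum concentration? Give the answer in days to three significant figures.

329 days

For the 1D instantaneous-source solution, setting ∂C/∂t = 0 at fixed x gives v²t² + 2Dt − x² = 0, so t = (√(D² + v²x²) − D)/v².
√(D² + v²x²) = √(0.79² + 1.7² × 560²) = 952.0; v² = 2.89.
t = (952.0 − 0.79)/2.89 = 329 days (vs. the pure-advection estimate x/v = 329 d).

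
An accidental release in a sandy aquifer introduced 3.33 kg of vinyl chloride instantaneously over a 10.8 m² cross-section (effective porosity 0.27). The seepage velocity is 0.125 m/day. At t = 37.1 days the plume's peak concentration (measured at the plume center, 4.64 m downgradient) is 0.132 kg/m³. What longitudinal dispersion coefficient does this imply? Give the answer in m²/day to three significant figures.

At the plume center C_max = M/(n_e·A·√(4πDt)), so D = M²/(4πt·(n_e·A·C_max)²).
n_e·A·C_max = 0.27 × 10.8 × 0.132 = 0.3849 kg/m.
D = 3.33²/(4π × 37.1 × 0.3849²) = 0.161 m²/day.

0.161 m²/day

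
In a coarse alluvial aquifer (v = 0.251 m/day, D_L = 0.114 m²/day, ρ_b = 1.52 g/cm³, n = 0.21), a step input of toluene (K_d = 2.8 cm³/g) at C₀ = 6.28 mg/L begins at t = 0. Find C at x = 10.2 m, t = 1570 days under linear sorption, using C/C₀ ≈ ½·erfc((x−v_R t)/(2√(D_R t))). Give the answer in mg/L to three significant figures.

6.15 mg/L

Retardation factor R = 1 + ρ_b·K_d/n = 1 + 1.52 × 2.8/0.21 = 21.27.
Sorption retards both mechanisms: v_R = v/R = 0.01180 m/day, D_R = D/R = 0.005360 m²/day.
v_R·t = 0.01180 × 1570 = 18.526 m; 2√(D_R t) = 5.802 m; argument = (10.2 − 18.526)/5.802 = -1.435.
C = C₀ × ½·erfc(-1.435) = 6.28 × 0.9788 = 6.15 mg/L.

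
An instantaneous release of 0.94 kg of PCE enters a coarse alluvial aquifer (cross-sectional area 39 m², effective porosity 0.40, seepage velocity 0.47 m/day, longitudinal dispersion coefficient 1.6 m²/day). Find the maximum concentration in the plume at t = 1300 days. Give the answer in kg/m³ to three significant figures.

The peak of an instantaneous 1D plume sits at x = vt; there the Gaussian factor is 1 and C_max = M/(n_e·A·√(4πDt)), where n_e·A is the pore area the mass is dissolved in.
√(4πDt) = √(4π × 1.6 × 1300) = 161.7 m, so C_max = 0.94/(0.40 × 39 × 161.7) = 0.000373 kg/m³.

0.000373 kg/m³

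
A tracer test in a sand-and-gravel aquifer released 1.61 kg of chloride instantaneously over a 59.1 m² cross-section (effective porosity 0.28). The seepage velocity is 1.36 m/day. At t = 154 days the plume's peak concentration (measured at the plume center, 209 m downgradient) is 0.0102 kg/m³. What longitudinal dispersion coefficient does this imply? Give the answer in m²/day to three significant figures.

At the plume center C_max = M/(n_e·A·√(4πDt)), so D = M²/(4πt·(n_e·A·C_max)²).
n_e·A·C_max = 0.28 × 59.1 × 0.0102 = 0.1688 kg/m.
D = 1.61²/(4π × 154 × 0.1688²) = 0.0470 m²/day.

0.0470 m²/day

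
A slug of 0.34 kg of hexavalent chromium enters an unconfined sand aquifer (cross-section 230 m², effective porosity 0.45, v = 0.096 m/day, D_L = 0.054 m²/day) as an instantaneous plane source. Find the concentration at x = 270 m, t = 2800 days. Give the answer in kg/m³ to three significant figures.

For an instantaneous plane source, C(x,t) = M/(n_e·A·√(4πDt)) · exp(−(x−vt)²/(4Dt)), with n_e·A the pore (flow) area.
Plume center vt = 0.096 × 2800 = 268.8 m, so the well at 270 m is 1.2 m downgradient of the peak.
√(4πDt) = 43.59 m, giving peak height M/(n_e·A·√(4πDt)) = 0.34/(0.45 × 230 × 43.59) = 7.536e-05 kg/m³.
(x−vt)²/(4Dt) = (1.2)²/(4 × 0.054 × 2800) = 0.002381; exp(−0.002381) = 0.9976.
C = 7.536e-05 × 0.9976 = 7.52e-05 kg/m³.

7.52e-05 kg/m³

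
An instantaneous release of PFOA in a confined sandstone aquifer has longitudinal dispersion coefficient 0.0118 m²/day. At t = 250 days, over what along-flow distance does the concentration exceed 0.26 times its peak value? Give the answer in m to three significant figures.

7.97 m

The plume is Gaussian with σ = √(2Dt) = √(2 × 0.0118 × 250) = 2.429 m.
C/C_peak = exp(−Δx²/(2σ²)) = 0.26 ⇒ Δx = σ·√(−2 ln 0.26) = 2.429 × 1.641 = 3.986 m.
Width = 2Δx = 7.97 m.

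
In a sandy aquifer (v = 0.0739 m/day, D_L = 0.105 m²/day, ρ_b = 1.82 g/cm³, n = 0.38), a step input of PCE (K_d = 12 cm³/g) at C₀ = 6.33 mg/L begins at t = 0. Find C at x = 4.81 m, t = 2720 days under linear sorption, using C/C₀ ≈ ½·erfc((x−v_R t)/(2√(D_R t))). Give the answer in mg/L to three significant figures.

Retardation factor R = 1 + ρ_b·K_d/n = 1 + 1.82 × 12/0.38 = 58.47.
Sorption retards both mechanisms: v_R = v/R = 0.001264 m/day, D_R = D/R = 0.001796 m²/day.
v_R·t = 0.001264 × 2720 = 3.43808 m; 2√(D_R t) = 4.420 m; argument = (4.81 − 3.43808)/4.420 = 0.3104.
C = C₀ × ½·erfc(0.3104) = 6.33 × 0.3303 = 2.09 mg/L.

2.09 mg/L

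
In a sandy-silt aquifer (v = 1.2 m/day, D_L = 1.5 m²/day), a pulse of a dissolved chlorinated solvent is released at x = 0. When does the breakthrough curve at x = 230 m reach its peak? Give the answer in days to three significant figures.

191 days

For the 1D instantaneous-source solution, setting ∂C/∂t = 0 at fixed x gives v²t² + 2Dt − x² = 0, so t = (√(D² + v²x²) − D)/v².
√(D² + v²x²) = √(1.5² + 1.2² × 230²) = 276.0; v² = 1.44.
t = (276.0 − 1.5)/1.44 = 191 days (vs. the pure-advection estimate x/v = 192 d).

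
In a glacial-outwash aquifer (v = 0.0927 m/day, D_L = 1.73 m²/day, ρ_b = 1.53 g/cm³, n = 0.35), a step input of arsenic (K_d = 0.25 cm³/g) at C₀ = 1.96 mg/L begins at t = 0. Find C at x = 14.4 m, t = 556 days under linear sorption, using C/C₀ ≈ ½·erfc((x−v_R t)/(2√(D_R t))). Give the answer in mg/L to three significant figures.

Retardation factor R = 1 + ρ_b·K_d/n = 1 + 1.53 × 0.25/0.35 = 2.093.
Sorption retards both mechanisms: v_R = v/R = 0.04429 m/day, D_R = D/R = 0.8266 m²/day.
v_R·t = 0.04429 × 556 = 24.62524 m; 2√(D_R t) = 42.88 m; argument = (14.4 − 24.62524)/42.88 = -0.2385.
C = C₀ × ½·erfc(-0.2385) = 1.96 × 0.6321 = 1.24 mg/L.

1.24 mg/L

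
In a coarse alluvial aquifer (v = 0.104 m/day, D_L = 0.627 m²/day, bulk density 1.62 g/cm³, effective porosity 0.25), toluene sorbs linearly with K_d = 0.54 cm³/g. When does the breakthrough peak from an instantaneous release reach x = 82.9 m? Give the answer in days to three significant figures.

Retardation factor R = 1 + ρ_b·K_d/n = 1 + 1.62 × 0.54/0.25 = 4.499.
Sorption retards both mechanisms: v_R = v/R = 0.02312 m/day, D_R = D/R = 0.1394 m²/day.
Peak time from v_R²t² + 2D_R t − x² = 0: t = (√(D_R² + v_R²x²) − D_R)/v_R².
√(D_R² + v_R²x²) = √(0.1394² + 0.02312² × 82.9²) = 1.922; v_R² = 0.0005345.
t = (1.922 − 0.1394)/0.0005345 = 3340 days.

3340 days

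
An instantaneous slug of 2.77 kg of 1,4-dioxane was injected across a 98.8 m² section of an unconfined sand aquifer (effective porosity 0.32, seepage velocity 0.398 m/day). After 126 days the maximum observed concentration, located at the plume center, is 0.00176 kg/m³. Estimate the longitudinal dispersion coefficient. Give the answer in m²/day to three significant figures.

1.57 m²/day

At the plume center C_max = M/(n_e·A·√(4πDt)), so D = M²/(4πt·(n_e·A·C_max)²).
n_e·A·C_max = 0.32 × 98.8 × 0.00176 = 0.05564 kg/m.
D = 2.77²/(4π × 126 × 0.05564²) = 1.57 m²/day.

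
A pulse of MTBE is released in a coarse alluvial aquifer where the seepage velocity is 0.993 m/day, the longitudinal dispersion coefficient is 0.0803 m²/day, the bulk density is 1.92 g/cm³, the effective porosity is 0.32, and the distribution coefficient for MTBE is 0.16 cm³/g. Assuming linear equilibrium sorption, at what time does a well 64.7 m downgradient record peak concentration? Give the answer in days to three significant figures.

128 days

Retardation factor R = 1 + ρ_b·K_d/n = 1 + 1.92 × 0.16/0.32 = 1.960.
Sorption retards both mechanisms: v_R = v/R = 0.5066 m/day, D_R = D/R = 0.04097 m²/day.
Peak time from v_R²t² + 2D_R t − x² = 0: t = (√(D_R² + v_R²x²) − D_R)/v_R².
√(D_R² + v_R²x²) = √(0.04097² + 0.5066² × 64.7²) = 32.78; v_R² = 0.2566.
t = (32.78 − 0.04097)/0.2566 = 128 days.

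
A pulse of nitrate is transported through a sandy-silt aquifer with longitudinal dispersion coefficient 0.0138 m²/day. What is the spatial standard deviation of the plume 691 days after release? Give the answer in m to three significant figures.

4.37 m

Dispersive spreading gives a Gaussian with σ² = 2Dt; advection only shifts the center.
σ = √(2 × 0.0138 × 691) = 4.37 m.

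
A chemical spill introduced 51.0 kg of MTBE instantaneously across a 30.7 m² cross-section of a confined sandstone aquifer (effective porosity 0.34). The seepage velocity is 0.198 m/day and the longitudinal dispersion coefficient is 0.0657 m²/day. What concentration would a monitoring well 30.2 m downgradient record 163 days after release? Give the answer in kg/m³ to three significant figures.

For an instantaneous plane source, C(x,t) = M/(n_e·A·√(4πDt)) · exp(−(x−vt)²/(4Dt)), with n_e·A the pore (flow) area.
Plume center vt = 0.198 × 163 = 32.274 m, so the well at 30.2 m is 2.074 m upgradient of the peak.
√(4πDt) = 11.60 m, giving peak height M/(n_e·A·√(4πDt)) = 51.0/(0.34 × 30.7 × 11.60) = 0.4212 kg/m³.
(x−vt)²/(4Dt) = (-2.074)²/(4 × 0.0657 × 163) = 0.1004; exp(−0.1004) = 0.9045.
C = 0.4212 × 0.9045 = 0.381 kg/m³.

0.381 kg/m³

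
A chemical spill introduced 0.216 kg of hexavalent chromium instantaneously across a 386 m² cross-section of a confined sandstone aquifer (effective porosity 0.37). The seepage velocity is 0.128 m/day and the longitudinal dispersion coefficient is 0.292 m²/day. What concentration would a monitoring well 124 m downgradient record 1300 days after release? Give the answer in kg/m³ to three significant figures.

For an instantaneous plane source, C(x,t) = M/(n_e·A·√(4πDt)) · exp(−(x−vt)²/(4Dt)), with n_e·A the pore (flow) area.
Plume center vt = 0.128 × 1300 = 166.4 m, so the well at 124 m is 42.4 m upgradient of the peak.
√(4πDt) = 69.07 m, giving peak height M/(n_e·A·√(4πDt)) = 0.216/(0.37 × 386 × 69.07) = 2.190e-05 kg/m³.
(x−vt)²/(4Dt) = (-42.4)²/(4 × 0.292 × 1300) = 1.184; exp(−1.184) = 0.3061.
C = 2.190e-05 × 0.3061 = 6.70e-06 kg/m³.

6.70e-06 kg/m³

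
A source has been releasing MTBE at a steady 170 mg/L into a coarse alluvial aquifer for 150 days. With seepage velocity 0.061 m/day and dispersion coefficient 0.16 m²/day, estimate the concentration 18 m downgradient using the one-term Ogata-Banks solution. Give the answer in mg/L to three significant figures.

17.1 mg/L

For a continuous step input, C/C₀ ≈ ½·erfc((x−vt)/(2√(Dt))).
vt = 0.061 × 150 = 9.15 m and 2√(Dt) = 2√(0.16 × 150) = 9.798 m.
Argument (x−vt)/(2√(Dt)) = (18 − 9.15)/9.798 = 0.9032; ½·erfc(0.9032) = 0.1007.
C = 170 × 0.1007 = 17.1 mg/L.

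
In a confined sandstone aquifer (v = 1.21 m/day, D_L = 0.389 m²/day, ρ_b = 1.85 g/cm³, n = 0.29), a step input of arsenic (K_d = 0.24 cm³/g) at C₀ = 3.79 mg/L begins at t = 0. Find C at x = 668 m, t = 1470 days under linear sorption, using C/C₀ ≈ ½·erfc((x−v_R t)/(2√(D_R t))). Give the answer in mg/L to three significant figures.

Retardation factor R = 1 + ρ_b·K_d/n = 1 + 1.85 × 0.24/0.29 = 2.531.
Sorption retards both mechanisms: v_R = v/R = 0.4781 m/day, D_R = D/R = 0.1537 m²/day.
v_R·t = 0.4781 × 1470 = 702.807 m; 2√(D_R t) = 30.06 m; argument = (668 − 702.807)/30.06 = -1.158.
C = C₀ × ½·erfc(-1.158) = 3.79 × 0.9493 = 3.60 mg/L.

3.60 mg/L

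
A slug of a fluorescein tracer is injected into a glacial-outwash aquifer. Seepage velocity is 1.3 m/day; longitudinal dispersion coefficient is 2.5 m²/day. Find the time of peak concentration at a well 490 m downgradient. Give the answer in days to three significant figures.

For the 1D instantaneous-source solution, setting ∂C/∂t = 0 at fixed x gives v²t² + 2Dt − x² = 0, so t = (√(D² + v²x²) − D)/v².
√(D² + v²x²) = √(2.5² + 1.3² × 490²) = 637.0; v² = 1.69.
t = (637.0 − 2.5)/1.69 = 375 days (vs. the pure-advection estimate x/v = 377 d).

375 days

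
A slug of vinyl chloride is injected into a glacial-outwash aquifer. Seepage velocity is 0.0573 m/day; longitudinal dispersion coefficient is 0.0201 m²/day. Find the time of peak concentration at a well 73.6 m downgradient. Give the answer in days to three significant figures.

1280 days

For the 1D instantaneous-source solution, setting ∂C/∂t = 0 at fixed x gives v²t² + 2Dt − x² = 0, so t = (√(D² + v²x²) − D)/v².
√(D² + v²x²) = √(0.0201² + 0.0573² × 73.6²) = 4.217; v² = 0.00328329.
t = (4.217 − 0.0201)/0.00328329 = 1280 days (vs. the pure-advection estimate x/v = 1280 d).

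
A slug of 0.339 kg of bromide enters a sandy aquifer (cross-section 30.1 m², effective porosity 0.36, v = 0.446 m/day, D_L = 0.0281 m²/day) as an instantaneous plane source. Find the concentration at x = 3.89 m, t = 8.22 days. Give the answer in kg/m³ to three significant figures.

0.0174 kg/m³

For an instantaneous plane source, C(x,t) = M/(n_e·A·√(4πDt)) · exp(−(x−vt)²/(4Dt)), with n_e·A the pore (flow) area.
Plume center vt = 0.446 × 8.22 = 3.66612 m, so the well at 3.89 m is 0.22388 m downgradient of the peak.
√(4πDt) = 1.704 m, giving peak height M/(n_e·A·√(4πDt)) = 0.339/(0.36 × 30.1 × 1.704) = 0.01836 kg/m³.
(x−vt)²/(4Dt) = (0.22388)²/(4 × 0.0281 × 8.22) = 0.05425; exp(−0.05425) = 0.9472.
C = 0.01836 × 0.9472 = 0.0174 kg/m³.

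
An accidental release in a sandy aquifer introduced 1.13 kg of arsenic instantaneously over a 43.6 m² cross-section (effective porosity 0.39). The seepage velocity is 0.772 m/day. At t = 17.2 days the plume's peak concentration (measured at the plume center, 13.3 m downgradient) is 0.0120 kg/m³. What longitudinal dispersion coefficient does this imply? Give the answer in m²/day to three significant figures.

At the plume center C_max = M/(n_e·A·√(4πDt)), so D = M²/(4πt·(n_e·A·C_max)²).
n_e·A·C_max = 0.39 × 43.6 × 0.0120 = 0.2040 kg/m.
D = 1.13²/(4π × 17.2 × 0.2040²) = 0.142 m²/day.

0.142 m²/day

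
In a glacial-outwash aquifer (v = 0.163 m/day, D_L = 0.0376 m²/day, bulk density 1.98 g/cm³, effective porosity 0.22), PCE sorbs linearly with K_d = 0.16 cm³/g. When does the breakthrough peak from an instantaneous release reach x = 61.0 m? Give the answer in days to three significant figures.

910 days

Retardation factor R = 1 + ρ_b·K_d/n = 1 + 1.98 × 0.16/0.22 = 2.440.
Sorption retards both mechanisms: v_R = v/R = 0.06680 m/day, D_R = D/R = 0.01541 m²/day.
Peak time from v_R²t² + 2D_R t − x² = 0: t = (√(D_R² + v_R²x²) − D_R)/v_R².
√(D_R² + v_R²x²) = √(0.01541² + 0.06680² × 61.0²) = 4.075; v_R² = 0.004462.
t = (4.075 − 0.01541)/0.004462 = 910 days.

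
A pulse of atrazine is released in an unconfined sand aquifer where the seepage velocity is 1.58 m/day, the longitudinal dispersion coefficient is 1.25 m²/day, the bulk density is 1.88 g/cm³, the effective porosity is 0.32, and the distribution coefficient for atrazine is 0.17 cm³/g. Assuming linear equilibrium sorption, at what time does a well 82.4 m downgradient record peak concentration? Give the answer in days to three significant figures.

Retardation factor R = 1 + ρ_b·K_d/n = 1 + 1.88 × 0.17/0.32 = 1.999.
Sorption retards both mechanisms: v_R = v/R = 0.7904 m/day, D_R = D/R = 0.6253 m²/day.
Peak time from v_R²t² + 2D_R t − x² = 0: t = (√(D_R² + v_R²x²) − D_R)/v_R².
√(D_R² + v_R²x²) = √(0.6253² + 0.7904² × 82.4²) = 65.13; v_R² = 0.6247.
t = (65.13 − 0.6253)/0.6247 = 103 days.

103 days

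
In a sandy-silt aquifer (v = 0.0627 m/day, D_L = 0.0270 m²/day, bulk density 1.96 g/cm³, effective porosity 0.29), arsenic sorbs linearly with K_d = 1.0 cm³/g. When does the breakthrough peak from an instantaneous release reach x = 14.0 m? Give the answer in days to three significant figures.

1680 days

Retardation factor R = 1 + ρ_b·K_d/n = 1 + 1.96 × 1.0/0.29 = 7.759.
Sorption retards both mechanisms: v_R = v/R = 0.008081 m/day, D_R = D/R = 0.003480 m²/day.
Peak time from v_R²t² + 2D_R t − x² = 0: t = (√(D_R² + v_R²x²) − D_R)/v_R².
√(D_R² + v_R²x²) = √(0.003480² + 0.008081² × 14.0²) = 0.1132; v_R² = 6.530e-05.
t = (0.1132 − 0.003480)/6.530e-05 = 1680 days.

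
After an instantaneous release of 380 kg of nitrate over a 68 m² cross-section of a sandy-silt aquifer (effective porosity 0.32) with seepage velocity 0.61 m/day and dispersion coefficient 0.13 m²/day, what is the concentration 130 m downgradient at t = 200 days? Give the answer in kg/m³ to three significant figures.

0.522 kg/m³

For an instantaneous plane source, C(x,t) = M/(n_e·A·√(4πDt)) · exp(−(x−vt)²/(4Dt)), with n_e·A the pore (flow) area.
Plume center vt = 0.61 × 200 = 122 m, so the well at 130 m is 8 m downgradient of the peak.
√(4πDt) = 18.08 m, giving peak height M/(n_e·A·√(4πDt)) = 380/(0.32 × 68 × 18.08) = 0.9659 kg/m³.
(x−vt)²/(4Dt) = (8)²/(4 × 0.13 × 200) = 0.6154; exp(−0.6154) = 0.5404.
C = 0.9659 × 0.5404 = 0.522 kg/m³.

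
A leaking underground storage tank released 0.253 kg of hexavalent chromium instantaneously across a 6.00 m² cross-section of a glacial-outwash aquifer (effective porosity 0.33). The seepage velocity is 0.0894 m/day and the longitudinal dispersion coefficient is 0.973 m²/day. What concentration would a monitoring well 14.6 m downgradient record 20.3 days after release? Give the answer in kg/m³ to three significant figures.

0.00102 kg/m³

For an instantaneous plane source, C(x,t) = M/(n_e·A·√(4πDt)) · exp(−(x−vt)²/(4Dt)), with n_e·A the pore (flow) area.
Plume center vt = 0.0894 × 20.3 = 1.81482 m, so the well at 14.6 m is 12.78518 m downgradient of the peak.
√(4πDt) = 15.75 m, giving peak height M/(n_e·A·√(4πDt)) = 0.253/(0.33 × 6.00 × 15.75) = 0.008113 kg/m³.
(x−vt)²/(4Dt) = (12.78518)²/(4 × 0.973 × 20.3) = 2.069; exp(−2.069) = 0.1263.
C = 0.008113 × 0.1263 = 0.00102 kg/m³.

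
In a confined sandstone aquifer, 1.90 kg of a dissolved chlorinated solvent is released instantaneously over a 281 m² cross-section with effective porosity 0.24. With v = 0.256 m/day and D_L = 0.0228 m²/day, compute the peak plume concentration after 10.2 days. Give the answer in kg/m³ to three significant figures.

0.0165 kg/m³

The peak of an instantaneous 1D plume sits at x = vt; there the Gaussian factor is 1 and C_max = M/(n_e·A·√(4πDt)), where n_e·A is the pore area the mass is dissolved in.
√(4πDt) = √(4π × 0.0228 × 10.2) = 1.710 m, so C_max = 1.90/(0.24 × 281 × 1.710) = 0.0165 kg/m³.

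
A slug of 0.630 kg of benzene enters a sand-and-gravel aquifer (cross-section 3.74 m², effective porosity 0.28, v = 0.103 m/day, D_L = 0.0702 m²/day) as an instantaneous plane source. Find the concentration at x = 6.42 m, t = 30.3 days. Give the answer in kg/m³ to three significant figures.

For an instantaneous plane source, C(x,t) = M/(n_e·A·√(4πDt)) · exp(−(x−vt)²/(4Dt)), with n_e·A the pore (flow) area.
Plume center vt = 0.103 × 30.3 = 3.1209 m, so the well at 6.42 m is 3.2991 m downgradient of the peak.
√(4πDt) = 5.170 m, giving peak height M/(n_e·A·√(4πDt)) = 0.630/(0.28 × 3.74 × 5.170) = 0.1164 kg/m³.
(x−vt)²/(4Dt) = (3.2991)²/(4 × 0.0702 × 30.3) = 1.279; exp(−1.279) = 0.2783.
C = 0.1164 × 0.2783 = 0.0324 kg/m³.

0.0324 kg/m³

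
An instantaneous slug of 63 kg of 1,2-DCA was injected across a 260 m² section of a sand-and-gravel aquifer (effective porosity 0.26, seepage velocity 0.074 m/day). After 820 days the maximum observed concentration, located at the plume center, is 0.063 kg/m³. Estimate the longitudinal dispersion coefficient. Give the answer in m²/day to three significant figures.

0.0212 m²/day

At the plume center C_max = M/(n_e·A·√(4πDt)), so D = M²/(4πt·(n_e·A·C_max)²).
n_e·A·C_max = 0.26 × 260 × 0.063 = 4.259 kg/m.
D = 63²/(4π × 820 × 4.259²) = 0.0212 m²/day.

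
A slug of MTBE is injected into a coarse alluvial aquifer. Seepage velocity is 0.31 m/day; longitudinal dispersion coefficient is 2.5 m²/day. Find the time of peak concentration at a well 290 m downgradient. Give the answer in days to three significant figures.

910 days

For the 1D instantaneous-source solution, setting ∂C/∂t = 0 at fixed x gives v²t² + 2Dt − x² = 0, so t = (√(D² + v²x²) − D)/v².
√(D² + v²x²) = √(2.5² + 0.31² × 290²) = 89.93; v² = 0.0961.
t = (89.93 − 2.5)/0.0961 = 910 days (vs. the pure-advection estimate x/v = 935 d).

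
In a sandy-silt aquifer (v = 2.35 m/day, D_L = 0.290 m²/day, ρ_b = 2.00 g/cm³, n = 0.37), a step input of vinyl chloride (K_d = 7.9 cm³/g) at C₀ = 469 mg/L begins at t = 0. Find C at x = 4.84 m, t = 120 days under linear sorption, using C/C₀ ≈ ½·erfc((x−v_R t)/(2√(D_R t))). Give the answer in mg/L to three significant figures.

Retardation factor R = 1 + ρ_b·K_d/n = 1 + 2.00 × 7.9/0.37 = 43.70.
Sorption retards both mechanisms: v_R = v/R = 0.05378 m/day, D_R = D/R = 0.006636 m²/day.
v_R·t = 0.05378 × 120 = 6.4536 m; 2√(D_R t) = 1.785 m; argument = (4.84 − 6.4536)/1.785 = -0.9040.
C = C₀ × ½·erfc(-0.9040) = 469 × 0.8995 = 422 mg/L.

422 mg/L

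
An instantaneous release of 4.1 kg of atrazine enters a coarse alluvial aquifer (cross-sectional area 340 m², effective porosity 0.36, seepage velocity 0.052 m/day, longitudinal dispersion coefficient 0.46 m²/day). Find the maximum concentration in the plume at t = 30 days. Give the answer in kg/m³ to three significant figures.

The peak of an instantaneous 1D plume sits at x = vt; there the Gaussian factor is 1 and C_max = M/(n_e·A·√(4πDt)), where n_e·A is the pore area the mass is dissolved in.
√(4πDt) = √(4π × 0.46 × 30) = 13.17 m, so C_max = 4.1/(0.36 × 340 × 13.17) = 0.00254 kg/m³.

0.00254 kg/m³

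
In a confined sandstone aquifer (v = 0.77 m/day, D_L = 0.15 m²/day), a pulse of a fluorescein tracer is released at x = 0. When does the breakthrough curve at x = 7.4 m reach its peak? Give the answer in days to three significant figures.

9.36 days

For the 1D instantaneous-source solution, setting ∂C/∂t = 0 at fixed x gives v²t² + 2Dt − x² = 0, so t = (√(D² + v²x²) − D)/v².
√(D² + v²x²) = √(0.15² + 0.77² × 7.4²) = 5.700; v² = 0.5929.
t = (5.700 − 0.15)/0.5929 = 9.36 days (vs. the pure-advection estimate x/v = 9.61 d).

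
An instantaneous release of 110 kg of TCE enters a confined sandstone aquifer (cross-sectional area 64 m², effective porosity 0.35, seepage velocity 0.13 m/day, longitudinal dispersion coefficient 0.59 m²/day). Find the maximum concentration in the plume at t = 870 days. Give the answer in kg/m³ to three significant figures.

0.0611 kg/m³

The peak of an instantaneous 1D plume sits at x = vt; there the Gaussian factor is 1 and C_max = M/(n_e·A·√(4πDt)), where n_e·A is the pore area the mass is dissolved in.
√(4πDt) = √(4π × 0.59 × 870) = 80.31 m, so C_max = 110/(0.35 × 64 × 80.31) = 0.0611 kg/m³.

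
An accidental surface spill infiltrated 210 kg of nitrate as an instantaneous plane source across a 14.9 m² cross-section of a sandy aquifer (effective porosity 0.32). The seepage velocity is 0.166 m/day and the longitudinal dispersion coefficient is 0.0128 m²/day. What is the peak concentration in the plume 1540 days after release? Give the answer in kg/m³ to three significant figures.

2.80 kg/m³

The peak of an instantaneous 1D plume sits at x = vt; there the Gaussian factor is 1 and C_max = M/(n_e·A·√(4πDt)), where n_e·A is the pore area the mass is dissolved in.
√(4πDt) = √(4π × 0.0128 × 1540) = 15.74 m, so C_max = 210/(0.32 × 14.9 × 15.74) = 2.80 kg/m³.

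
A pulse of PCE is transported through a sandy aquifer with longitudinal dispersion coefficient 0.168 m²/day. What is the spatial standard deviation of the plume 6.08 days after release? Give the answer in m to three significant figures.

Dispersive spreading gives a Gaussian with σ² = 2Dt; advection only shifts the center.
σ = √(2 × 0.168 × 6.08) = 1.43 m.

1.43 m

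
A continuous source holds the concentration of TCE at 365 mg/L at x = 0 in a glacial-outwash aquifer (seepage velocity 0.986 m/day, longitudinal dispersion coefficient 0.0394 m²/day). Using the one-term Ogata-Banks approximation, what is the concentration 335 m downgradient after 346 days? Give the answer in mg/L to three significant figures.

321 mg/L

For a continuous step input, C/C₀ ≈ ½·erfc((x−vt)/(2√(Dt))).
vt = 0.986 × 346 = 341.156 m and 2√(Dt) = 2√(0.0394 × 346) = 7.384 m.
Argument (x−vt)/(2√(Dt)) = (335 − 341.156)/7.384 = -0.8337; ½·erfc(-0.8337) = 0.8808.
C = 365 × 0.8808 = 321 mg/L.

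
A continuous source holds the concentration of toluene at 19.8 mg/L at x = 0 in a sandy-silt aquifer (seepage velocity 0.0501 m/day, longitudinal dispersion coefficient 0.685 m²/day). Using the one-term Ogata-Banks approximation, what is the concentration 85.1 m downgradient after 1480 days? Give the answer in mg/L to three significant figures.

8.00 mg/L

For a continuous step input, C/C₀ ≈ ½·erfc((x−vt)/(2√(Dt))).
vt = 0.0501 × 1480 = 74.148 m and 2√(Dt) = 2√(0.685 × 1480) = 63.68 m.
Argument (x−vt)/(2√(Dt)) = (85.1 − 74.148)/63.68 = 0.1720; ½·erfc(0.1720) = 0.4039.
C = 19.8 × 0.4039 = 8.00 mg/L.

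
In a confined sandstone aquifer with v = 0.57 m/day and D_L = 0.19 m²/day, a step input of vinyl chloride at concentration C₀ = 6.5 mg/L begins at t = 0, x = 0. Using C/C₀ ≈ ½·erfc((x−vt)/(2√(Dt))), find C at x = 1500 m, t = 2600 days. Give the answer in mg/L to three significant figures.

1.84 mg/L

For a continuous step input, C/C₀ ≈ ½·erfc((x−vt)/(2√(Dt))).
vt = 0.57 × 2600 = 1482 m and 2√(Dt) = 2√(0.19 × 2600) = 44.45 m.
Argument (x−vt)/(2√(Dt)) = (1500 − 1482)/44.45 = 0.4049; ½·erfc(0.4049) = 0.2835.
C = 6.5 × 0.2835 = 1.84 mg/L.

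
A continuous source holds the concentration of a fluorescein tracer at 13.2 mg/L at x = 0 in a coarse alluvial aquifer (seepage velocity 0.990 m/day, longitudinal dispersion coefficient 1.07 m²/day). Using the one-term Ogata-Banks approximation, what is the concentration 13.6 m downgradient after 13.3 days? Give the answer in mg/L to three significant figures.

6.17 mg/L

For a continuous step input, C/C₀ ≈ ½·erfc((x−vt)/(2√(Dt))).
vt = 0.990 × 13.3 = 13.167 m and 2√(Dt) = 2√(1.07 × 13.3) = 7.545 m.
Argument (x−vt)/(2√(Dt)) = (13.6 − 13.167)/7.545 = 0.05739; ½·erfc(0.05739) = 0.4677.
C = 13.2 × 0.4677 = 6.17 mg/L.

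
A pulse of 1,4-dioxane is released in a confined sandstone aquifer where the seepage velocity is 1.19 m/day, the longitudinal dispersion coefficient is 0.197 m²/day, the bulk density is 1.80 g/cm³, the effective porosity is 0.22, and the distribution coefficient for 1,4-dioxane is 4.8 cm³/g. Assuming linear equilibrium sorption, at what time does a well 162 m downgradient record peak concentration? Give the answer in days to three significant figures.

5480 days

Retardation factor R = 1 + ρ_b·K_d/n = 1 + 1.80 × 4.8/0.22 = 40.27.
Sorption retards both mechanisms: v_R = v/R = 0.02955 m/day, D_R = D/R = 0.004892 m²/day.
Peak time from v_R²t² + 2D_R t − x² = 0: t = (√(D_R² + v_R²x²) − D_R)/v_R².
√(D_R² + v_R²x²) = √(0.004892² + 0.02955² × 162²) = 4.787; v_R² = 0.0008732.
t = (4.787 − 0.004892)/0.0008732 = 5480 days.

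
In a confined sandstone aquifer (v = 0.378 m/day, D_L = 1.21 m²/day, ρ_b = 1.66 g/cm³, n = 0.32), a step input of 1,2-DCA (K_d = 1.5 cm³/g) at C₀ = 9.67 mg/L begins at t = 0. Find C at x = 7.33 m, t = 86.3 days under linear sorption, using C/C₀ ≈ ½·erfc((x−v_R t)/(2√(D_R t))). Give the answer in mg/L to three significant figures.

2.22 mg/L

Retardation factor R = 1 + ρ_b·K_d/n = 1 + 1.66 × 1.5/0.32 = 8.781.
Sorption retards both mechanisms: v_R = v/R = 0.04305 m/day, D_R = D/R = 0.1378 m²/day.
v_R·t = 0.04305 × 86.3 = 3.715215 m; 2√(D_R t) = 6.897 m; argument = (7.33 − 3.715215)/6.897 = 0.5241.
C = C₀ × ½·erfc(0.5241) = 9.67 × 0.2293 = 2.22 mg/L.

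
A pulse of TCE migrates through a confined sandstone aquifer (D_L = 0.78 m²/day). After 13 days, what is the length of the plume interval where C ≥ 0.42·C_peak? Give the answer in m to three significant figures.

11.9 m

The plume is Gaussian with σ = √(2Dt) = √(2 × 0.78 × 13) = 4.503 m.
C/C_peak = exp(−Δx²/(2σ²)) = 0.42 ⇒ Δx = σ·√(−2 ln 0.42) = 4.503 × 1.317 = 5.930 m.
Width = 2Δx = 11.9 m.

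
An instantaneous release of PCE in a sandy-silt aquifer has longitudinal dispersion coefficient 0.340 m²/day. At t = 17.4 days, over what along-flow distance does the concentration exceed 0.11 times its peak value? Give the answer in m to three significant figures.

14.5 m

The plume is Gaussian with σ = √(2Dt) = √(2 × 0.340 × 17.4) = 3.440 m.
C/C_peak = exp(−Δx²/(2σ²)) = 0.11 ⇒ Δx = σ·√(−2 ln 0.11) = 3.440 × 2.101 = 7.227 m.
Width = 2Δx = 14.5 m.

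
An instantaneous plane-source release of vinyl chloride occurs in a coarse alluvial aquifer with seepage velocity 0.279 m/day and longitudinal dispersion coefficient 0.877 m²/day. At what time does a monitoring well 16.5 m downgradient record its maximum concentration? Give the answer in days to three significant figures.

For the 1D instantaneous-source solution, setting ∂C/∂t = 0 at fixed x gives v²t² + 2Dt − x² = 0, so t = (√(D² + v²x²) − D)/v².
√(D² + v²x²) = √(0.877² + 0.279² × 16.5²) = 4.686; v² = 0.077841.
t = (4.686 − 0.877)/0.077841 = 48.9 days (vs. the pure-advection estimate x/v = 59.1 d).

48.9 days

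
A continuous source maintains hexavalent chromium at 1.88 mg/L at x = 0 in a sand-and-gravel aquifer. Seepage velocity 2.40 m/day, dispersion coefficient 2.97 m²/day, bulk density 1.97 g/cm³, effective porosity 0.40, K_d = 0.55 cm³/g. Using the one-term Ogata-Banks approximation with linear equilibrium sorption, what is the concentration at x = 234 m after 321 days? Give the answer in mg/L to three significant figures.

Retardation factor R = 1 + ρ_b·K_d/n = 1 + 1.97 × 0.55/0.40 = 3.709.
Sorption retards both mechanisms: v_R = v/R = 0.6471 m/day, D_R = D/R = 0.8008 m²/day.
v_R·t = 0.6471 × 321 = 207.7191 m; 2√(D_R t) = 32.07 m; argument = (234 − 207.7191)/32.07 = 0.8195.
C = C₀ × ½·erfc(0.8195) = 1.88 × 0.1232 = 0.232 mg/L.

0.232 mg/L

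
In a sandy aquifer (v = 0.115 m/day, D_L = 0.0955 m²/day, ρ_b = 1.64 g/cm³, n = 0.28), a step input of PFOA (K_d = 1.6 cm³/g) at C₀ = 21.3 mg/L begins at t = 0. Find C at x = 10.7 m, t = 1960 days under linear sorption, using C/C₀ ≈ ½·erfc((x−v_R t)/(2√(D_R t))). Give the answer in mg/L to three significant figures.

Retardation factor R = 1 + ρ_b·K_d/n = 1 + 1.64 × 1.6/0.28 = 10.37.
Sorption retards both mechanisms: v_R = v/R = 0.01109 m/day, D_R = D/R = 0.009209 m²/day.
v_R·t = 0.01109 × 1960 = 21.7364 m; 2√(D_R t) = 8.497 m; argument = (10.7 − 21.7364)/8.497 = -1.299.
C = C₀ × ½·erfc(-1.299) = 21.3 × 0.9669 = 20.6 mg/L.

20.6 mg/L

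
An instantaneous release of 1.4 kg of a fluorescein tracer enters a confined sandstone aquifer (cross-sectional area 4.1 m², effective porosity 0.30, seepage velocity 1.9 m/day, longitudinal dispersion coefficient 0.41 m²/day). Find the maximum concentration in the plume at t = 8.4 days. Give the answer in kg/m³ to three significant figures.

The peak of an instantaneous 1D plume sits at x = vt; there the Gaussian factor is 1 and C_max = M/(n_e·A·√(4πDt)), where n_e·A is the pore area the mass is dissolved in.
√(4πDt) = √(4π × 0.41 × 8.4) = 6.579 m, so C_max = 1.4/(0.30 × 4.1 × 6.579) = 0.173 kg/m³.

0.173 kg/m³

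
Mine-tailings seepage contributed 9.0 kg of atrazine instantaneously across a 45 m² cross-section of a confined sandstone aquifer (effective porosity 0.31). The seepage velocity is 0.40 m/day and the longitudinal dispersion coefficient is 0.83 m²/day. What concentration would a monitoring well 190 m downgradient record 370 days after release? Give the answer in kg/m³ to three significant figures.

For an instantaneous plane source, C(x,t) = M/(n_e·A·√(4πDt)) · exp(−(x−vt)²/(4Dt)), with n_e·A the pore (flow) area.
Plume center vt = 0.40 × 370 = 148 m, so the well at 190 m is 42 m downgradient of the peak.
√(4πDt) = 62.12 m, giving peak height M/(n_e·A·√(4πDt)) = 9.0/(0.31 × 45 × 62.12) = 0.01039 kg/m³.
(x−vt)²/(4Dt) = (42)²/(4 × 0.83 × 370) = 1.436; exp(−1.436) = 0.2379.
C = 0.01039 × 0.2379 = 0.00247 kg/m³.

0.00247 kg/m³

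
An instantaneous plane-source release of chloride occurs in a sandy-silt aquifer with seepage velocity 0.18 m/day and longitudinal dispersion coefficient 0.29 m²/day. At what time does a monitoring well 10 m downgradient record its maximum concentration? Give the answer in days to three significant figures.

For the 1D instantaneous-source solution, setting ∂C/∂t = 0 at fixed x gives v²t² + 2Dt − x² = 0, so t = (√(D² + v²x²) − D)/v².
√(D² + v²x²) = √(0.29² + 0.18² × 10²) = 1.823; v² = 0.0324.
t = (1.823 − 0.29)/0.0324 = 47.3 days (vs. the pure-advection estimate x/v = 55.6 d).

47.3 days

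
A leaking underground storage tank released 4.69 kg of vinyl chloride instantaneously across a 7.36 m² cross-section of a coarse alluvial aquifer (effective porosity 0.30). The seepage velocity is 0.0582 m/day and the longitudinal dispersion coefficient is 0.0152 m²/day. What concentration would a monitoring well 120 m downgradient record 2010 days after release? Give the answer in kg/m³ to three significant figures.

0.101 kg/m³

For an instantaneous plane source, C(x,t) = M/(n_e·A·√(4πDt)) · exp(−(x−vt)²/(4Dt)), with n_e·A the pore (flow) area.
Plume center vt = 0.0582 × 2010 = 116.982 m, so the well at 120 m is 3.018 m downgradient of the peak.
√(4πDt) = 19.59 m, giving peak height M/(n_e·A·√(4πDt)) = 4.69/(0.30 × 7.36 × 19.59) = 0.1084 kg/m³.
(x−vt)²/(4Dt) = (3.018)²/(4 × 0.0152 × 2010) = 0.07453; exp(−0.07453) = 0.9282.
C = 0.1084 × 0.9282 = 0.101 kg/m³.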